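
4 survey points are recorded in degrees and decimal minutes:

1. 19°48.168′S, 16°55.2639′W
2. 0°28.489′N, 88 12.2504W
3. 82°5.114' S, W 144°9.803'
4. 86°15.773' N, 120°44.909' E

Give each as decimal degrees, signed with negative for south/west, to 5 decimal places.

Point 1:
  Lat: 48.168′ = 0.802800°; total 19.802800
  hemisphere S, so the sign is −
  Longitude: 55.2639′ = 0.921065°; total 16.921065
  hemisphere W, so the sign is −
Point 2:
  Latitude: 28.489′ = 0.474817°; total 0.474817
  N → positive
  Lon: 12.2504′ = 0.204173°; total 88.204173
  W ⇒ negate
Point 3:
  φ: 5.114′ = 0.085233°; total 82.085233
  S ⇒ negate
  Lon: 9.803′ = 0.163383°; total 144.163383
  W → negative
Point 4:
  φ: 15.773′ = 0.262883°; total 86.262883
  N → positive
  Lon: 120 + 44.909/60 = 120.748483
  E → positive

1. -19.80280, -16.92107
2. 0.47482, -88.20417
3. -82.08523, -144.16338
4. 86.26288, 120.74848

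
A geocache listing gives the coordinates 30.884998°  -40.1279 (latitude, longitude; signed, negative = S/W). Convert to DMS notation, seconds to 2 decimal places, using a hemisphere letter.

30°53′5.99″ N, 40°07′40.44″ W

φ: whole degrees 30; 53.09988′ → 53′ and 5.9928″
Longitude is negative → W; |value| = 40.127900
λ: 0.127900 × 60 = 7.67400′ → 7′, remainder × 60 = 40.4400″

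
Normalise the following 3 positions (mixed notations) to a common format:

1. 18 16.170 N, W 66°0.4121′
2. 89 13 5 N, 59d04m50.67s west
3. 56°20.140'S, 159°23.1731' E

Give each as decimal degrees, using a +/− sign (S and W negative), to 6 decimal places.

Point 1:
  Lat: 16.17′ = 0.269500°; total 18.2695000
  N → positive
  Longitude: 0.4121′ = 0.006868°; total 66.0068683
  W → negative
Point 2:
  Latitude: 89 + 13/60 + 5/3600 = 89.2180556
  N → positive
  λ: 59 + 4/60 + 50.67/3600 = 59.0807417
  hemisphere W, so the sign is −
Point 3:
  Latitude: 20.14′ = 0.335667°; total 56.3356667
  S → negative
  Longitude: 23.1731′ = 0.386218°; total 159.3862183
  E ⇒ keep positive

1. 18.269500, -66.006868
2. 89.218056, -59.080742
3. -56.335667, 159.386218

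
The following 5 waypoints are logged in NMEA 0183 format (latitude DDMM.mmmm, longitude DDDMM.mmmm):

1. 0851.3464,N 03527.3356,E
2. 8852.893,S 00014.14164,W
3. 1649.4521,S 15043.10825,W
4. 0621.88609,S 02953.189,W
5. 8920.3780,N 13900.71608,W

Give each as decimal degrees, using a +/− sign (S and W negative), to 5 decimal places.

1. 8.85577, 35.45559
2. -88.88155, -0.23569
3. -16.82420, -150.71847
4. -6.36477, -29.88648
5. 89.33963, -139.01193

Point 1:
  φ: degrees = first 2 digits = 8, minutes = 51.3464; 8 + 51.3464/60 = 8.855773
  N → positive
  Longitude: degrees = first 3 digits = 35, minutes = 27.3356; 35 + 27.3356/60 = 35.455593
  E ⇒ keep positive
Point 2:
  Latitude: split at 2 digits → 88° and 52.893′; 88 + 52.893/60 = 88.881550
  hemisphere S, so the sign is −
  Longitude: degrees = first 3 digits = 0, minutes = 14.14164; 0 + 14.14164/60 = 0.235694
  W ⇒ negate
Point 3:
  φ: degrees = first 2 digits = 16, minutes = 49.4521; 16 + 49.4521/60 = 16.824202
  hemisphere S, so the sign is −
  Longitude: degrees = first 3 digits = 150, minutes = 43.10825; 150 + 43.10825/60 = 150.718471
  W ⇒ negate
Point 4:
  Latitude: split at 2 digits → 06° and 21.88609′; 6 + 21.88609/60 = 6.364768
  S ⇒ negate
  λ: degrees = first 3 digits = 29, minutes = 53.189; 29 + 53.189/60 = 29.886483
  W → negative
Point 5:
  Latitude: degrees = first 2 digits = 89, minutes = 20.378; 89 + 20.378/60 = 89.339633
  N → positive
  Longitude: split at 3 digits → 139° and 0.71608′; 139 + 0.71608/60 = 139.011935
  hemisphere W, so the sign is −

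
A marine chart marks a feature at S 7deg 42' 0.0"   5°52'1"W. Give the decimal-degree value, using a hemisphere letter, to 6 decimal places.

7.700000° S, 5.866944° W

Latitude: 42′ + 0″ = 42.00000′; 7 + 42.00000/60 = 7.7000000
λ: 5° + 52/60 + 1/3600 = 5 + 0.866667 + 0.000278 = 5.8669444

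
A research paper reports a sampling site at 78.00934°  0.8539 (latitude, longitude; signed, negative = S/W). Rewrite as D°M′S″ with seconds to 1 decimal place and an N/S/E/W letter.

78°00′33.6″ N, 0°51′14.0″ E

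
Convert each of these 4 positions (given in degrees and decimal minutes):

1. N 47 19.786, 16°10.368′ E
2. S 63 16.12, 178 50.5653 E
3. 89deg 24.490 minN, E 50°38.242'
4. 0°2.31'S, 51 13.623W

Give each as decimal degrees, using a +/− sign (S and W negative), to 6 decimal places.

1. 47.329767, 16.172800
2. -63.268667, 178.842755
3. 89.408167, 50.637367
4. -0.038500, -51.227050

Point 1:
  Lat: 19.786′ = 0.329767°; total 47.3297667
  N → positive
  Lon: 16 + 10.368/60 = 16.1728000
  E → positive
Point 2:
  Lat: 63 + 16.12/60 = 63.2686667
  hemisphere S, so the sign is −
  Lon: 50.5653′ = 0.842755°; total 178.8427550
  E ⇒ keep positive
Point 3:
  Lat: 89 + 24.49/60 = 89.4081667
  N → positive
  λ: 50 + 38.242/60 = 50.6373667
  E → positive
Point 4:
  Latitude: 0 + 2.31/60 = 0.0385000
  hemisphere S, so the sign is −
  λ: 51 + 13.623/60 = 51.2270500
  hemisphere W, so the sign is −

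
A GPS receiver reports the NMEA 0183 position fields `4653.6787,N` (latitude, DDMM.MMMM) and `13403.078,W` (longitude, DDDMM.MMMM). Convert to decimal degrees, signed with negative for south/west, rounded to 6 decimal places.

46.894645, -134.051300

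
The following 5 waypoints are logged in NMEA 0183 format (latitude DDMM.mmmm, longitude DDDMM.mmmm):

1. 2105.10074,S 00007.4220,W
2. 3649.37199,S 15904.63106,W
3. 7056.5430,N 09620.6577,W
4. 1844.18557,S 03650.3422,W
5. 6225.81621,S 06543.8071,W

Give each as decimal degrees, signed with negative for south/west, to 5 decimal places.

Point 1:
  Lat: split at 2 digits → 21° and 5.10074′; 21 + 5.10074/60 = 21.085012
  S → negative
  Lon: split at 3 digits → 000° and 7.422′; 0 + 7.422/60 = 0.123700
  W ⇒ negate
Point 2:
  Lat: split at 2 digits → 36° and 49.37199′; 36 + 49.37199/60 = 36.822867
  S → negative
  Lon: split at 3 digits → 159° and 4.63106′; 159 + 4.63106/60 = 159.077184
  hemisphere W, so the sign is −
Point 3:
  Latitude: degrees = first 2 digits = 70, minutes = 56.543; 70 + 56.543/60 = 70.942383
  N ⇒ keep positive
  λ: split at 3 digits → 096° and 20.6577′; 96 + 20.6577/60 = 96.344295
  hemisphere W, so the sign is −
Point 4:
  φ: degrees = first 2 digits = 18, minutes = 44.18557; 18 + 44.18557/60 = 18.736426
  hemisphere S, so the sign is −
  Longitude: degrees = first 3 digits = 36, minutes = 50.3422; 36 + 50.3422/60 = 36.839037
  W ⇒ negate
Point 5:
  Lat: split at 2 digits → 62° and 25.81621′; 62 + 25.81621/60 = 62.430270
  hemisphere S, so the sign is −
  Longitude: degrees = first 3 digits = 65, minutes = 43.8071; 65 + 43.8071/60 = 65.730118
  W → negative

1. -21.08501, -0.12370
2. -36.82287, -159.07718
3. 70.94238, -96.34430
4. -18.73643, -36.83904
5. -62.43027, -65.73012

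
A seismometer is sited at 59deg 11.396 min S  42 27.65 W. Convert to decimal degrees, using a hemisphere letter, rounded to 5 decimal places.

Lat: 11.396′ = 0.189933°; total 59.189933
Lon: 27.65′ = 0.460833°; total 42.460833

59.18993° S, 42.46083° W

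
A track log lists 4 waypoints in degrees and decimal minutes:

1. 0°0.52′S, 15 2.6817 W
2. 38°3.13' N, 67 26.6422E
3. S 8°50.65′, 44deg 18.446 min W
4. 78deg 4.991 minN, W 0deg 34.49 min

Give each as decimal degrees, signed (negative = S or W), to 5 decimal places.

1. -0.00867, -15.04470
2. 38.05217, 67.44404
3. -8.84417, -44.30743
4. 78.08318, -0.57483

Point 1:
  Lat: 0.52′ = 0.008667°; total 0.008667
  S → negative
  Longitude: 2.6817′ = 0.044695°; total 15.044695
  W ⇒ negate
Point 2:
  Latitude: 3.13′ = 0.052167°; total 38.052167
  N → positive
  λ: 26.6422′ = 0.444037°; total 67.444037
  E ⇒ keep positive
Point 3:
  Latitude: 8 + 50.65/60 = 8.844167
  S → negative
  Lon: 44 + 18.446/60 = 44.307433
  W ⇒ negate
Point 4:
  Latitude: 78 + 4.991/60 = 78.083183
  N → positive
  Lon: 0 + 34.49/60 = 0.574833
  W ⇒ negate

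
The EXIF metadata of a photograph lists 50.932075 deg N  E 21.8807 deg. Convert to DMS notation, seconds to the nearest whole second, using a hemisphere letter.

50°55′55″ N, 21°52′51″ E

Latitude: 0.932075 × 60 = 55.92450′ → 55′, remainder × 60 = 55.47″
Lon: whole degrees 21; 52.84200′ → 52′ and 50.52″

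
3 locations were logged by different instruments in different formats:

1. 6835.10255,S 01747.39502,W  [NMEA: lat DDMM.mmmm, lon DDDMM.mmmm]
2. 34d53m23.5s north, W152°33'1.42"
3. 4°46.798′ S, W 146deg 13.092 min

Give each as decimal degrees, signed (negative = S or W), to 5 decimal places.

1. -68.58504, -17.78992
2. 34.88986, -152.55039
3. -4.77997, -146.21820

Point 1:
  Lat: split at 2 digits → 68° and 35.10255′; 68 + 35.10255/60 = 68.585043
  S → negative
  Longitude: split at 3 digits → 017° and 47.39502′; 17 + 47.39502/60 = 17.789917
  hemisphere W, so the sign is −
Point 2:
  Lat: 34° + 53/60 + 23.5/3600 = 34 + 0.883333 + 0.006528 = 34.889861
  N ⇒ keep positive
  λ: 33′ + 1.42″ = 33.02367′; 152 + 33.02367/60 = 152.550394
  W → negative
Point 3:
  Latitude: 46.798′ = 0.779967°; total 4.779967
  S → negative
  Lon: 146 + 13.092/60 = 146.218200
  W → negative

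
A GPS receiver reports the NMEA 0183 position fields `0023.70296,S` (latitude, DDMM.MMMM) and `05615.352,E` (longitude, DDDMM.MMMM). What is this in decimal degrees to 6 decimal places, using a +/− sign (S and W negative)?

Lat: degrees = first 2 digits = 0, minutes = 23.70296; 0 + 23.70296/60 = 0.3950493
S → negative
Lon: degrees = first 3 digits = 56, minutes = 15.352; 56 + 15.352/60 = 56.2558667
E ⇒ keep positive

-0.395049, 56.255867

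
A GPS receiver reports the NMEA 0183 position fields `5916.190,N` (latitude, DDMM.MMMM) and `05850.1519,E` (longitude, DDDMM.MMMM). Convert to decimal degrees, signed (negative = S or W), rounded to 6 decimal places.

59.269833, 58.835865

Lat: split at 2 digits → 59° and 16.19′; 59 + 16.19/60 = 59.2698333
N ⇒ keep positive
λ: degrees = first 3 digits = 58, minutes = 50.1519; 58 + 50.1519/60 = 58.8358650
E → positive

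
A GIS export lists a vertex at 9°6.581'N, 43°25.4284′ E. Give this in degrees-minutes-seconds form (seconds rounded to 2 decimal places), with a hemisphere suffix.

9°06′34.86″ N, 43°25′25.70″ E

Latitude: fractional minutes 0.58100 × 60 = 34.8600″
Longitude: fractional minutes 0.42840 × 60 = 25.7040″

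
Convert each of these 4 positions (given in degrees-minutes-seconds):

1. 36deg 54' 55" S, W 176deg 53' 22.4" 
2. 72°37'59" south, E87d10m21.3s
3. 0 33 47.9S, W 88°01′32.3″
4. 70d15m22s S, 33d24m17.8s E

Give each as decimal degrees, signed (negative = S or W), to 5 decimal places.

1. -36.91528, -176.88956
2. -72.63306, 87.17258
3. -0.56331, -88.02564
4. -70.25611, 33.40494

Point 1:
  Latitude: 36 + 54/60 + 55/3600 = 36.915278
  S → negative
  Longitude: 53′ + 22.4″ = 53.37333′; 176 + 53.37333/60 = 176.889556
  W → negative
Point 2:
  Lat: 72° + 37/60 + 59/3600 = 72 + 0.616667 + 0.016389 = 72.633056
  S → negative
  Longitude: 10′ + 21.3″ = 10.35500′; 87 + 10.35500/60 = 87.172583
  E ⇒ keep positive
Point 3:
  Latitude: 33′ + 47.9″ = 33.79833′; 0 + 33.79833/60 = 0.563306
  hemisphere S, so the sign is −
  Longitude: 88 + 1/60 + 32.3/3600 = 88.025639
  hemisphere W, so the sign is −
Point 4:
  Lat: 15′ + 22″ = 15.36667′; 70 + 15.36667/60 = 70.256111
  hemisphere S, so the sign is −
  Longitude: 33° + 24/60 + 17.8/3600 = 33 + 0.400000 + 0.004944 = 33.404944
  E ⇒ keep positive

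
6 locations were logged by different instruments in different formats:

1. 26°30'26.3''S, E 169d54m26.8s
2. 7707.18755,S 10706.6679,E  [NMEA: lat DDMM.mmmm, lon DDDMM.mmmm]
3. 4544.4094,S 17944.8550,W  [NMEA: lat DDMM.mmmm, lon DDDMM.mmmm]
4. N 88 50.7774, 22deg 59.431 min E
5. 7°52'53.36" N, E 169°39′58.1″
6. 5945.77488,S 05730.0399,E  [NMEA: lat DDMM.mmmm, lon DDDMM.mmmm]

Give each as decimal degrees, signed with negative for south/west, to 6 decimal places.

1. -26.507306, 169.907444
2. -77.119793, 107.111132
3. -45.740157, -179.747583
4. 88.846290, 22.990517
5. 7.881489, 169.666139
6. -59.762915, 57.500665

Point 1:
  Lat: 26° + 30/60 + 26.3/3600 = 26 + 0.500000 + 0.007306 = 26.5073056
  hemisphere S, so the sign is −
  Longitude: 169° + 54/60 + 26.8/3600 = 169 + 0.900000 + 0.007444 = 169.9074444
  E ⇒ keep positive
Point 2:
  Latitude: split at 2 digits → 77° and 7.18755′; 77 + 7.18755/60 = 77.1197925
  S ⇒ negate
  λ: degrees = first 3 digits = 107, minutes = 6.6679; 107 + 6.6679/60 = 107.1111317
  E → positive
Point 3:
  φ: split at 2 digits → 45° and 44.4094′; 45 + 44.4094/60 = 45.7401567
  hemisphere S, so the sign is −
  Lon: degrees = first 3 digits = 179, minutes = 44.855; 179 + 44.855/60 = 179.7475833
  W → negative
Point 4:
  φ: 88 + 50.7774/60 = 88.8462900
  N ⇒ keep positive
  Lon: 59.431′ = 0.990517°; total 22.9905167
  E ⇒ keep positive
Point 5:
  Lat: 7 + 52/60 + 53.36/3600 = 7.8814889
  N → positive
  λ: 169 + 39/60 + 58.1/3600 = 169.6661389
  E → positive
Point 6:
  Lat: degrees = first 2 digits = 59, minutes = 45.77488; 59 + 45.77488/60 = 59.7629147
  S → negative
  λ: split at 3 digits → 057° and 30.0399′; 57 + 30.0399/60 = 57.5006650
  E ⇒ keep positive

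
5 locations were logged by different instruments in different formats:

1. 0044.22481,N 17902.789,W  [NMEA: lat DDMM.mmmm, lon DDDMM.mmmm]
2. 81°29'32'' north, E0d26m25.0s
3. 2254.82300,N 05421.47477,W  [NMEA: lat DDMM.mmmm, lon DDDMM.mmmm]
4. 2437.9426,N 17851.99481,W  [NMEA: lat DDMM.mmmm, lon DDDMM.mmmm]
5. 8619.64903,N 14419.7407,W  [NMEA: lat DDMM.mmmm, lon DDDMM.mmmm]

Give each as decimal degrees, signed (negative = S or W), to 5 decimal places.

Point 1:
  Lat: split at 2 digits → 00° and 44.22481′; 0 + 44.22481/60 = 0.737080
  N ⇒ keep positive
  Longitude: degrees = first 3 digits = 179, minutes = 2.789; 179 + 2.789/60 = 179.046483
  W ⇒ negate
Point 2:
  φ: 29′ + 32″ = 29.53333′; 81 + 29.53333/60 = 81.492222
  N → positive
  Lon: 0° + 26/60 + 25/3600 = 0 + 0.433333 + 0.006944 = 0.440278
  E ⇒ keep positive
Point 3:
  Latitude: split at 2 digits → 22° and 54.823′; 22 + 54.823/60 = 22.913717
  N → positive
  λ: degrees = first 3 digits = 54, minutes = 21.47477; 54 + 21.47477/60 = 54.357913
  W → negative
Point 4:
  Latitude: split at 2 digits → 24° and 37.9426′; 24 + 37.9426/60 = 24.632377
  N ⇒ keep positive
  λ: split at 3 digits → 178° and 51.99481′; 178 + 51.99481/60 = 178.866580
  W → negative
Point 5:
  Latitude: degrees = first 2 digits = 86, minutes = 19.64903; 86 + 19.64903/60 = 86.327484
  N → positive
  λ: split at 3 digits → 144° and 19.7407′; 144 + 19.7407/60 = 144.329012
  W ⇒ negate

1. 0.73708, -179.04648
2. 81.49222, 0.44028
3. 22.91372, -54.35791
4. 24.63238, -178.86658
5. 86.32748, -144.32901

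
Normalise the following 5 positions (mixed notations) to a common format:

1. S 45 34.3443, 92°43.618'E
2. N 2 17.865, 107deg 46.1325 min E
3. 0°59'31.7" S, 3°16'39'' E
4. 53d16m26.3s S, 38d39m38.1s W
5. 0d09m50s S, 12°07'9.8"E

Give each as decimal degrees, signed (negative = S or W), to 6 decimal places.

1. -45.572405, 92.726967
2. 2.297750, 107.768875
3. -0.992139, 3.277500
4. -53.273972, -38.660583
5. -0.163889, 12.119389

Point 1:
  Latitude: 45 + 34.3443/60 = 45.5724050
  hemisphere S, so the sign is −
  Lon: 43.618′ = 0.726967°; total 92.7269667
  E ⇒ keep positive
Point 2:
  Latitude: 2 + 17.865/60 = 2.2977500
  N ⇒ keep positive
  Lon: 107 + 46.1325/60 = 107.7688750
  E → positive
Point 3:
  Latitude: 59′ + 31.7″ = 59.52833′; 0 + 59.52833/60 = 0.9921389
  S → negative
  Lon: 16′ + 39″ = 16.65000′; 3 + 16.65000/60 = 3.2775000
  E → positive
Point 4:
  Latitude: 53° + 16/60 + 26.3/3600 = 53 + 0.266667 + 0.007306 = 53.2739722
  hemisphere S, so the sign is −
  Lon: 39′ + 38.1″ = 39.63500′; 38 + 39.63500/60 = 38.6605833
  W ⇒ negate
Point 5:
  Lat: 9′ + 50″ = 9.83333′; 0 + 9.83333/60 = 0.1638889
  S ⇒ negate
  Lon: 12° + 7/60 + 9.8/3600 = 12 + 0.116667 + 0.002722 = 12.1193889
  E ⇒ keep positive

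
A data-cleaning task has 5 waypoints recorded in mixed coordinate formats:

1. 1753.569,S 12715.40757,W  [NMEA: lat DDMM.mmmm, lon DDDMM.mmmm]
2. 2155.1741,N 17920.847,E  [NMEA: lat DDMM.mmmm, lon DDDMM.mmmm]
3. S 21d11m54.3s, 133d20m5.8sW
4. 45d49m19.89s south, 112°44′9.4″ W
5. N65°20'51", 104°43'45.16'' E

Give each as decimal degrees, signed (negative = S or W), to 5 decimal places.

1. -17.89282, -127.25679
2. 21.91957, 179.34745
3. -21.19842, -133.33494
4. -45.82219, -112.73594
5. 65.34750, 104.72921

Point 1:
  Latitude: degrees = first 2 digits = 17, minutes = 53.569; 17 + 53.569/60 = 17.892817
  S → negative
  Longitude: degrees = first 3 digits = 127, minutes = 15.40757; 127 + 15.40757/60 = 127.256793
  W ⇒ negate
Point 2:
  Lat: degrees = first 2 digits = 21, minutes = 55.1741; 21 + 55.1741/60 = 21.919568
  N ⇒ keep positive
  λ: split at 3 digits → 179° and 20.847′; 179 + 20.847/60 = 179.347450
  E ⇒ keep positive
Point 3:
  Lat: 21° + 11/60 + 54.3/3600 = 21 + 0.183333 + 0.015083 = 21.198417
  hemisphere S, so the sign is −
  Longitude: 133 + 20/60 + 5.8/3600 = 133.334944
  W → negative
Point 4:
  Lat: 49′ + 19.89″ = 49.33150′; 45 + 49.33150/60 = 45.822192
  S → negative
  Lon: 112 + 44/60 + 9.4/3600 = 112.735944
  hemisphere W, so the sign is −
Point 5:
  φ: 65° + 20/60 + 51/3600 = 65 + 0.333333 + 0.014167 = 65.347500
  N ⇒ keep positive
  λ: 43′ + 45.16″ = 43.75267′; 104 + 43.75267/60 = 104.729211
  E → positive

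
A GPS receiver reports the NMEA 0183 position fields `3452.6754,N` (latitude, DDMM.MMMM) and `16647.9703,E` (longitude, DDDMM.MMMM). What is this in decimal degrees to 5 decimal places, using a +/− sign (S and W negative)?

34.87792, 166.79951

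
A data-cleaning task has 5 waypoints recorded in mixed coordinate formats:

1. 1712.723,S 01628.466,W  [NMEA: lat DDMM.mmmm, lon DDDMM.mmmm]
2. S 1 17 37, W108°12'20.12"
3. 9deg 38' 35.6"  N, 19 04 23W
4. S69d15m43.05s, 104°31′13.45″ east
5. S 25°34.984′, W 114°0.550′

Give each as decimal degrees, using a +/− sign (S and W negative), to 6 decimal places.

1. -17.212050, -16.474433
2. -1.293611, -108.205589
3. 9.643222, -19.073056
4. -69.261958, 104.520403
5. -25.583067, -114.009167

Point 1:
  Latitude: split at 2 digits → 17° and 12.723′; 17 + 12.723/60 = 17.2120500
  hemisphere S, so the sign is −
  Longitude: split at 3 digits → 016° and 28.466′; 16 + 28.466/60 = 16.4744333
  hemisphere W, so the sign is −
Point 2:
  φ: 1° + 17/60 + 37/3600 = 1 + 0.283333 + 0.010278 = 1.2936111
  hemisphere S, so the sign is −
  λ: 108° + 12/60 + 20.12/3600 = 108 + 0.200000 + 0.005589 = 108.2055889
  hemisphere W, so the sign is −
Point 3:
  Latitude: 9° + 38/60 + 35.6/3600 = 9 + 0.633333 + 0.009889 = 9.6432222
  N ⇒ keep positive
  Longitude: 4′ + 23″ = 4.38333′; 19 + 4.38333/60 = 19.0730556
  hemisphere W, so the sign is −
Point 4:
  φ: 15′ + 43.05″ = 15.71750′; 69 + 15.71750/60 = 69.2619583
  hemisphere S, so the sign is −
  λ: 104 + 31/60 + 13.45/3600 = 104.5204028
  E → positive
Point 5:
  φ: 25 + 34.984/60 = 25.5830667
  S ⇒ negate
  λ: 0.55′ = 0.009167°; total 114.0091667
  hemisphere W, so the sign is −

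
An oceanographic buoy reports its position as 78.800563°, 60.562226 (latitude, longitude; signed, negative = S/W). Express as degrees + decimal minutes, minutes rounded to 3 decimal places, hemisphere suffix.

78° 48.034′ N, 60° 33.734′ E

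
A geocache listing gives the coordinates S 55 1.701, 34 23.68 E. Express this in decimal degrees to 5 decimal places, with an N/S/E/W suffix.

55.02835° S, 34.39467° E

Lat: 1.701′ = 0.028350°; total 55.028350
Longitude: 34 + 23.68/60 = 34.394667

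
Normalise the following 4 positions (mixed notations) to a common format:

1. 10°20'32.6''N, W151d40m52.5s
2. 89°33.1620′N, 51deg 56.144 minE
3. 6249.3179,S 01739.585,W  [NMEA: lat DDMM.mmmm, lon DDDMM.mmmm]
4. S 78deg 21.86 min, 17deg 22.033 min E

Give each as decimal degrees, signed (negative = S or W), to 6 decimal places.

1. 10.342389, -151.681250
2. 89.552700, 51.935733
3. -62.821965, -17.659750
4. -78.364333, 17.367217

Point 1:
  φ: 20′ + 32.6″ = 20.54333′; 10 + 20.54333/60 = 10.3423889
  N → positive
  Longitude: 151° + 40/60 + 52.5/3600 = 151 + 0.666667 + 0.014583 = 151.6812500
  hemisphere W, so the sign is −
Point 2:
  Latitude: 89 + 33.162/60 = 89.5527000
  N ⇒ keep positive
  Lon: 56.144′ = 0.935733°; total 51.9357333
  E ⇒ keep positive
Point 3:
  φ: degrees = first 2 digits = 62, minutes = 49.3179; 62 + 49.3179/60 = 62.8219650
  S ⇒ negate
  Lon: split at 3 digits → 017° and 39.585′; 17 + 39.585/60 = 17.6597500
  W ⇒ negate
Point 4:
  Latitude: 78 + 21.86/60 = 78.3643333
  S → negative
  Longitude: 17 + 22.033/60 = 17.3672167
  E ⇒ keep positive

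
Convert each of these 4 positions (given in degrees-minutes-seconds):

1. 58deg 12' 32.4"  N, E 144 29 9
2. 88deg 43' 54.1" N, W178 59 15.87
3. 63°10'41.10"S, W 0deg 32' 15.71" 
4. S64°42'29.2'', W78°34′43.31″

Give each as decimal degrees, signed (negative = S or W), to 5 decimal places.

1. 58.20900, 144.48583
2. 88.73169, -178.98774
3. -63.17808, -0.53770
4. -64.70811, -78.57870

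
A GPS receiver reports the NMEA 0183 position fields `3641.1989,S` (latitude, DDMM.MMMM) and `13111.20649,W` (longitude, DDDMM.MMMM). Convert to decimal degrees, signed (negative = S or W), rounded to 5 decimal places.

-36.68665, -131.18677

φ: split at 2 digits → 36° and 41.1989′; 36 + 41.1989/60 = 36.686648
hemisphere S, so the sign is −
Lon: degrees = first 3 digits = 131, minutes = 11.20649; 131 + 11.20649/60 = 131.186775
hemisphere W, so the sign is −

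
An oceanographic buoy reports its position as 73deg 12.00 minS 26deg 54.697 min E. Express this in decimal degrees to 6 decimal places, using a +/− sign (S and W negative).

Lat: 73 + 12/60 = 73.2000000
S ⇒ negate
λ: 54.697′ = 0.911617°; total 26.9116167
E ⇒ keep positive

-73.200000, 26.911617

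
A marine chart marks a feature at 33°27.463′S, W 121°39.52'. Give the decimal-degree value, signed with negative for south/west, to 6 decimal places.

Latitude: 27.463′ = 0.457717°; total 33.4577167
hemisphere S, so the sign is −
λ: 39.52′ = 0.658667°; total 121.6586667
W → negative

-33.457717, -121.658667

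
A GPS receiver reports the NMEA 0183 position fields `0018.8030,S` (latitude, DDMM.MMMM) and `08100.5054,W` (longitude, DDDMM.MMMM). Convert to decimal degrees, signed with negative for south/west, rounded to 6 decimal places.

Latitude: split at 2 digits → 00° and 18.803′; 0 + 18.803/60 = 0.3133833
S ⇒ negate
λ: degrees = first 3 digits = 81, minutes = 0.5054; 81 + 0.5054/60 = 81.0084233
W ⇒ negate

-0.313383, -81.008423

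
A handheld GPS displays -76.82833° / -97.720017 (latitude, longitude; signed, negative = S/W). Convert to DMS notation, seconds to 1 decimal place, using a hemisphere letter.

Latitude is negative → S; |value| = 76.828330
Lat: whole degrees 76; 49.69980′ → 49′ and 41.988″
Longitude is negative → W; |value| = 97.720017
λ: 0.720017° → 43.20102′; 0.20102 × 60 = 12.061″

76°49′42.0″ S, 97°43′12.1″ W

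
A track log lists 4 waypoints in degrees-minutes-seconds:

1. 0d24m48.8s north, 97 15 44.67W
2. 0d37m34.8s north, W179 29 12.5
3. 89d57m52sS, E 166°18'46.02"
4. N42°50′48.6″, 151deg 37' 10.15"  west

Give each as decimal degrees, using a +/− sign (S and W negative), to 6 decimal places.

1. 0.413556, -97.262408
2. 0.626333, -179.486806
3. -89.964444, 166.312783
4. 42.846833, -151.619486

Point 1:
  Latitude: 0 + 24/60 + 48.8/3600 = 0.4135556
  N → positive
  Longitude: 97 + 15/60 + 44.67/3600 = 97.2624083
  W → negative
Point 2:
  Lat: 0° + 37/60 + 34.8/3600 = 0 + 0.616667 + 0.009667 = 0.6263333
  N → positive
  Lon: 179 + 29/60 + 12.5/3600 = 179.4868056
  W → negative
Point 3:
  φ: 57′ + 52″ = 57.86667′; 89 + 57.86667/60 = 89.9644444
  S → negative
  Longitude: 166 + 18/60 + 46.02/3600 = 166.3127833
  E ⇒ keep positive
Point 4:
  Lat: 42 + 50/60 + 48.6/3600 = 42.8468333
  N ⇒ keep positive
  λ: 37′ + 10.15″ = 37.16917′; 151 + 37.16917/60 = 151.6194861
  W → negative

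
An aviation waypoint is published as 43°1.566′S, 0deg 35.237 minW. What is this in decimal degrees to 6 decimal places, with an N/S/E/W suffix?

43.026100° S, 0.587283° W

Latitude: 43 + 1.566/60 = 43.0261000
Longitude: 35.237′ = 0.587283°; total 0.5872833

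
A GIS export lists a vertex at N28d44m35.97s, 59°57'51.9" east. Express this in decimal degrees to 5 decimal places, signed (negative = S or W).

28.74333, 59.96442

Lat: 44′ + 35.97″ = 44.59950′; 28 + 44.59950/60 = 28.743325
N → positive
λ: 57′ + 51.9″ = 57.86500′; 59 + 57.86500/60 = 59.964417
E ⇒ keep positive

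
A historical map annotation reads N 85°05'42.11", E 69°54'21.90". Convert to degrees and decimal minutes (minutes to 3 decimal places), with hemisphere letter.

85° 5.702′ N, 69° 54.365′ E

Lat: seconds/60 = 0.70183; minutes = 5 + 0.70183 = 5.70183
Lon: seconds/60 = 0.36500; minutes = 54 + 0.36500 = 54.36500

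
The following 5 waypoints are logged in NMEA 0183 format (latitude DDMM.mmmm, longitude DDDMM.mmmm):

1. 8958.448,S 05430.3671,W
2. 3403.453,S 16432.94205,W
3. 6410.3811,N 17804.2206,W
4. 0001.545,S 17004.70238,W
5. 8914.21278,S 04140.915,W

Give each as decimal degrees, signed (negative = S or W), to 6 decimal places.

Point 1:
  φ: split at 2 digits → 89° and 58.448′; 89 + 58.448/60 = 89.9741333
  hemisphere S, so the sign is −
  Longitude: degrees = first 3 digits = 54, minutes = 30.3671; 54 + 30.3671/60 = 54.5061183
  W ⇒ negate
Point 2:
  Lat: split at 2 digits → 34° and 3.453′; 34 + 3.453/60 = 34.0575500
  hemisphere S, so the sign is −
  λ: degrees = first 3 digits = 164, minutes = 32.94205; 164 + 32.94205/60 = 164.5490342
  W ⇒ negate
Point 3:
  Latitude: degrees = first 2 digits = 64, minutes = 10.3811; 64 + 10.3811/60 = 64.1730183
  N ⇒ keep positive
  λ: degrees = first 3 digits = 178, minutes = 4.2206; 178 + 4.2206/60 = 178.0703433
  W → negative
Point 4:
  Latitude: degrees = first 2 digits = 0, minutes = 1.545; 0 + 1.545/60 = 0.0257500
  S ⇒ negate
  Lon: degrees = first 3 digits = 170, minutes = 4.70238; 170 + 4.70238/60 = 170.0783730
  hemisphere W, so the sign is −
Point 5:
  φ: split at 2 digits → 89° and 14.21278′; 89 + 14.21278/60 = 89.2368797
  S ⇒ negate
  λ: split at 3 digits → 041° and 40.915′; 41 + 40.915/60 = 41.6819167
  W → negative

1. -89.974133, -54.506118
2. -34.057550, -164.549034
3. 64.173018, -178.070343
4. -0.025750, -170.078373
5. -89.236880, -41.681917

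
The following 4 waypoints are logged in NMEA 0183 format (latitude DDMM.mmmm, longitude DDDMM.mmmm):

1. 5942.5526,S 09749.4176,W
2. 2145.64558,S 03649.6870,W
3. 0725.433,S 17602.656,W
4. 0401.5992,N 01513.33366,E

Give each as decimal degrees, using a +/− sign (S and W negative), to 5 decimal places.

Point 1:
  Lat: split at 2 digits → 59° and 42.5526′; 59 + 42.5526/60 = 59.709210
  S ⇒ negate
  λ: split at 3 digits → 097° and 49.4176′; 97 + 49.4176/60 = 97.823627
  W ⇒ negate
Point 2:
  Lat: split at 2 digits → 21° and 45.64558′; 21 + 45.64558/60 = 21.760760
  S ⇒ negate
  Lon: degrees = first 3 digits = 36, minutes = 49.687; 36 + 49.687/60 = 36.828117
  W ⇒ negate
Point 3:
  Lat: degrees = first 2 digits = 7, minutes = 25.433; 7 + 25.433/60 = 7.423883
  hemisphere S, so the sign is −
  λ: degrees = first 3 digits = 176, minutes = 2.656; 176 + 2.656/60 = 176.044267
  hemisphere W, so the sign is −
Point 4:
  Latitude: degrees = first 2 digits = 4, minutes = 1.5992; 4 + 1.5992/60 = 4.026653
  N ⇒ keep positive
  λ: degrees = first 3 digits = 15, minutes = 13.33366; 15 + 13.33366/60 = 15.222228
  E ⇒ keep positive

1. -59.70921, -97.82363
2. -21.76076, -36.82812
3. -7.42388, -176.04427
4. 4.02665, 15.22223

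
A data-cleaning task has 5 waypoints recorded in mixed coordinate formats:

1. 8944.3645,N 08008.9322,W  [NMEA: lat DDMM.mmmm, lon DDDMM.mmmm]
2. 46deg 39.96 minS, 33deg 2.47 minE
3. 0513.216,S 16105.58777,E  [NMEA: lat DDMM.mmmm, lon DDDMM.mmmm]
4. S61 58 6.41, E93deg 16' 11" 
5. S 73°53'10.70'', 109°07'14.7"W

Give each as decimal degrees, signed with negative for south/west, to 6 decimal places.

Point 1:
  Lat: split at 2 digits → 89° and 44.3645′; 89 + 44.3645/60 = 89.7394083
  N → positive
  Lon: degrees = first 3 digits = 80, minutes = 8.9322; 80 + 8.9322/60 = 80.1488700
  hemisphere W, so the sign is −
Point 2:
  Lat: 39.96′ = 0.666000°; total 46.6660000
  S ⇒ negate
  Lon: 33 + 2.47/60 = 33.0411667
  E → positive
Point 3:
  Lat: split at 2 digits → 05° and 13.216′; 5 + 13.216/60 = 5.2202667
  hemisphere S, so the sign is −
  Lon: split at 3 digits → 161° and 5.58777′; 161 + 5.58777/60 = 161.0931295
  E → positive
Point 4:
  Lat: 58′ + 6.41″ = 58.10683′; 61 + 58.10683/60 = 61.9684472
  S → negative
  λ: 93° + 16/60 + 11/3600 = 93 + 0.266667 + 0.003056 = 93.2697222
  E → positive
Point 5:
  Lat: 73° + 53/60 + 10.7/3600 = 73 + 0.883333 + 0.002972 = 73.8863056
  S → negative
  λ: 109° + 7/60 + 14.7/3600 = 109 + 0.116667 + 0.004083 = 109.1207500
  hemisphere W, so the sign is −

1. 89.739408, -80.148870
2. -46.666000, 33.041167
3. -5.220267, 161.093130
4. -61.968447, 93.269722
5. -73.886306, -109.120750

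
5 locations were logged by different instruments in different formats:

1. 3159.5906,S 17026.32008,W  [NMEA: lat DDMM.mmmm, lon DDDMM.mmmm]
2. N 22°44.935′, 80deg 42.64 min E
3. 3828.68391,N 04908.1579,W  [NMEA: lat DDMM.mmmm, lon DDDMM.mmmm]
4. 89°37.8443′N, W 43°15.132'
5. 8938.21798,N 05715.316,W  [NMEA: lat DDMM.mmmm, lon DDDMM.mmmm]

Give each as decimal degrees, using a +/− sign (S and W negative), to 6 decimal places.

1. -31.993177, -170.438668
2. 22.748917, 80.710667
3. 38.478065, -49.135965
4. 89.630738, -43.252200
5. 89.636966, -57.255267

Point 1:
  Lat: degrees = first 2 digits = 31, minutes = 59.5906; 31 + 59.5906/60 = 31.9931767
  S → negative
  Lon: degrees = first 3 digits = 170, minutes = 26.32008; 170 + 26.32008/60 = 170.4386680
  W ⇒ negate
Point 2:
  Latitude: 44.935′ = 0.748917°; total 22.7489167
  N ⇒ keep positive
  λ: 42.64′ = 0.710667°; total 80.7106667
  E ⇒ keep positive
Point 3:
  φ: degrees = first 2 digits = 38, minutes = 28.68391; 38 + 28.68391/60 = 38.4780652
  N ⇒ keep positive
  λ: split at 3 digits → 049° and 8.1579′; 49 + 8.1579/60 = 49.1359650
  W ⇒ negate
Point 4:
  Latitude: 37.8443′ = 0.630738°; total 89.6307383
  N → positive
  λ: 15.132′ = 0.252200°; total 43.2522000
  hemisphere W, so the sign is −
Point 5:
  φ: degrees = first 2 digits = 89, minutes = 38.21798; 89 + 38.21798/60 = 89.6369663
  N → positive
  Lon: degrees = first 3 digits = 57, minutes = 15.316; 57 + 15.316/60 = 57.2552667
  W → negative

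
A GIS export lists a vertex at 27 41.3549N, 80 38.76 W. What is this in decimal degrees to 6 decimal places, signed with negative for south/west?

27.689248, -80.646000

Latitude: 41.3549′ = 0.689248°; total 27.6892483
N ⇒ keep positive
Lon: 38.76′ = 0.646000°; total 80.6460000
hemisphere W, so the sign is −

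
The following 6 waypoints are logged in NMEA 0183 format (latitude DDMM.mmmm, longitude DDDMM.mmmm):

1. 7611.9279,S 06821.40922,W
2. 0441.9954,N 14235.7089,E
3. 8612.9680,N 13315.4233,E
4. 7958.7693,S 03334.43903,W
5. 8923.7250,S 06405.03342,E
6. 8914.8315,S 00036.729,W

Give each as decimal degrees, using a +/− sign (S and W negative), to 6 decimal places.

Point 1:
  φ: degrees = first 2 digits = 76, minutes = 11.9279; 76 + 11.9279/60 = 76.1987983
  S ⇒ negate
  Longitude: split at 3 digits → 068° and 21.40922′; 68 + 21.40922/60 = 68.3568203
  hemisphere W, so the sign is −
Point 2:
  Lat: degrees = first 2 digits = 4, minutes = 41.9954; 4 + 41.9954/60 = 4.6999233
  N ⇒ keep positive
  Lon: split at 3 digits → 142° and 35.7089′; 142 + 35.7089/60 = 142.5951483
  E → positive
Point 3:
  Lat: degrees = first 2 digits = 86, minutes = 12.968; 86 + 12.968/60 = 86.2161333
  N ⇒ keep positive
  Longitude: split at 3 digits → 133° and 15.4233′; 133 + 15.4233/60 = 133.2570550
  E → positive
Point 4:
  Latitude: split at 2 digits → 79° and 58.7693′; 79 + 58.7693/60 = 79.9794883
  S → negative
  λ: split at 3 digits → 033° and 34.43903′; 33 + 34.43903/60 = 33.5739838
  W → negative
Point 5:
  φ: split at 2 digits → 89° and 23.725′; 89 + 23.725/60 = 89.3954167
  S → negative
  Lon: degrees = first 3 digits = 64, minutes = 5.03342; 64 + 5.03342/60 = 64.0838903
  E → positive
Point 6:
  Latitude: degrees = first 2 digits = 89, minutes = 14.8315; 89 + 14.8315/60 = 89.2471917
  hemisphere S, so the sign is −
  Lon: degrees = first 3 digits = 0, minutes = 36.729; 0 + 36.729/60 = 0.6121500
  hemisphere W, so the sign is −

1. -76.198798, -68.356820
2. 4.699923, 142.595148
3. 86.216133, 133.257055
4. -79.979488, -33.573984
5. -89.395417, 64.083890
6. -89.247192, -0.612150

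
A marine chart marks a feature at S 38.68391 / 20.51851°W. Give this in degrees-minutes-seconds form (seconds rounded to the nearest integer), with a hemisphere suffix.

38°41′2″ S, 20°31′7″ W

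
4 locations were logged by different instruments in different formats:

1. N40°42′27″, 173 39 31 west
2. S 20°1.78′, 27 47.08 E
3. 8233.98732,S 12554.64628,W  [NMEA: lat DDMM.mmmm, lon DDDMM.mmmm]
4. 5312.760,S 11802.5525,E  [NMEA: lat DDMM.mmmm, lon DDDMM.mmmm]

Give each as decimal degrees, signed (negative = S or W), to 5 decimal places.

1. 40.70750, -173.65861
2. -20.02967, 27.78467
3. -82.56646, -125.91077
4. -53.21267, 118.04254

Point 1:
  Latitude: 42′ + 27″ = 42.45000′; 40 + 42.45000/60 = 40.707500
  N ⇒ keep positive
  Longitude: 173° + 39/60 + 31/3600 = 173 + 0.650000 + 0.008611 = 173.658611
  W → negative
Point 2:
  φ: 1.78′ = 0.029667°; total 20.029667
  S ⇒ negate
  Lon: 47.08′ = 0.784667°; total 27.784667
  E ⇒ keep positive
Point 3:
  Latitude: split at 2 digits → 82° and 33.98732′; 82 + 33.98732/60 = 82.566455
  S → negative
  λ: split at 3 digits → 125° and 54.64628′; 125 + 54.64628/60 = 125.910771
  W → negative
Point 4:
  Lat: split at 2 digits → 53° and 12.76′; 53 + 12.76/60 = 53.212667
  S → negative
  λ: split at 3 digits → 118° and 2.5525′; 118 + 2.5525/60 = 118.042542
  E → positive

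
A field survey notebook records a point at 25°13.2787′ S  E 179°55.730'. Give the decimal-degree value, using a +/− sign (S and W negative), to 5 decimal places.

-25.22131, 179.92883

Lat: 13.2787′ = 0.221312°; total 25.221312
S → negative
λ: 179 + 55.73/60 = 179.928833
E → positive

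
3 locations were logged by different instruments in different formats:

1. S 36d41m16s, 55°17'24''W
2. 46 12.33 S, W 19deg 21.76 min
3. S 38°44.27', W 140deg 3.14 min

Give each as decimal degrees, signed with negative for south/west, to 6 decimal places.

1. -36.687778, -55.290000
2. -46.205500, -19.362667
3. -38.737833, -140.052333

Point 1:
  Latitude: 36° + 41/60 + 16/3600 = 36 + 0.683333 + 0.004444 = 36.6877778
  hemisphere S, so the sign is −
  Lon: 17′ + 24″ = 17.40000′; 55 + 17.40000/60 = 55.2900000
  W → negative
Point 2:
  Latitude: 46 + 12.33/60 = 46.2055000
  hemisphere S, so the sign is −
  λ: 21.76′ = 0.362667°; total 19.3626667
  W → negative
Point 3:
  Lat: 38 + 44.27/60 = 38.7378333
  S → negative
  Longitude: 3.14′ = 0.052333°; total 140.0523333
  W → negative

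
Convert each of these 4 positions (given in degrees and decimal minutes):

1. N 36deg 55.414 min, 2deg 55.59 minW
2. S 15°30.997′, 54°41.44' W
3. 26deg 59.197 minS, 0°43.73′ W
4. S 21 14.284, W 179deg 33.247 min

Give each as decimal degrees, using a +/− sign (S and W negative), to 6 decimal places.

Point 1:
  φ: 55.414′ = 0.923567°; total 36.9235667
  N → positive
  Longitude: 2 + 55.59/60 = 2.9265000
  W → negative
Point 2:
  Latitude: 30.997′ = 0.516617°; total 15.5166167
  S ⇒ negate
  λ: 41.44′ = 0.690667°; total 54.6906667
  W ⇒ negate
Point 3:
  Lat: 26 + 59.197/60 = 26.9866167
  S → negative
  Lon: 43.73′ = 0.728833°; total 0.7288333
  hemisphere W, so the sign is −
Point 4:
  Latitude: 14.284′ = 0.238067°; total 21.2380667
  hemisphere S, so the sign is −
  Lon: 179 + 33.247/60 = 179.5541167
  W ⇒ negate

1. 36.923567, -2.926500
2. -15.516617, -54.690667
3. -26.986617, -0.728833
4. -21.238067, -179.554117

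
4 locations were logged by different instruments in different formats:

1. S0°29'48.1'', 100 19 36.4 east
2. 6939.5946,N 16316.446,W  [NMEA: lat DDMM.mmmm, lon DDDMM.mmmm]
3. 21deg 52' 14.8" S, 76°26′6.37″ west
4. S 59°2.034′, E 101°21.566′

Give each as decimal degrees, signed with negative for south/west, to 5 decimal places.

Point 1:
  Latitude: 0° + 29/60 + 48.1/3600 = 0 + 0.483333 + 0.013361 = 0.496694
  S ⇒ negate
  Lon: 19′ + 36.4″ = 19.60667′; 100 + 19.60667/60 = 100.326778
  E ⇒ keep positive
Point 2:
  φ: degrees = first 2 digits = 69, minutes = 39.5946; 69 + 39.5946/60 = 69.659910
  N ⇒ keep positive
  λ: degrees = first 3 digits = 163, minutes = 16.446; 163 + 16.446/60 = 163.274100
  W → negative
Point 3:
  Latitude: 21° + 52/60 + 14.8/3600 = 21 + 0.866667 + 0.004111 = 21.870778
  S ⇒ negate
  Longitude: 26′ + 6.37″ = 26.10617′; 76 + 26.10617/60 = 76.435103
  W ⇒ negate
Point 4:
  φ: 59 + 2.034/60 = 59.033900
  hemisphere S, so the sign is −
  Lon: 21.566′ = 0.359433°; total 101.359433
  E → positive

1. -0.49669, 100.32678
2. 69.65991, -163.27410
3. -21.87078, -76.43510
4. -59.03390, 101.35943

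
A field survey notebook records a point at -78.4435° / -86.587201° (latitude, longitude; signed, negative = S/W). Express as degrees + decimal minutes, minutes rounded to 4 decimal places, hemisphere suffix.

Latitude is negative → S; |value| = 78.443500
Latitude: minutes = (78.443500 − 78) × 60 = 26.610000
Longitude is negative → W; |value| = 86.587201
Longitude: minutes = (86.587201 − 86) × 60 = 35.232060

78° 26.6100′ S, 86° 35.2321′ W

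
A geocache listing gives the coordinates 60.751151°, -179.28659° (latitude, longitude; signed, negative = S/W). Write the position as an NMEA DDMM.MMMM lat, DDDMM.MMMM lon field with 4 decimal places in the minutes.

Lat: fractional part 0.751151 → 45.069060 minutes
Longitude is negative → W; |value| = 179.286590
Longitude: fractional part 0.286590 → 17.195400 minutes

6045.0691,N / 17917.1954,W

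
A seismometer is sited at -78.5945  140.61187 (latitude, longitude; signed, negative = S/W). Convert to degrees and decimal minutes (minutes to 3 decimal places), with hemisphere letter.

Latitude is negative → S; |value| = 78.594500
Latitude: minutes = (78.594500 − 78) × 60 = 35.67000
Lon: 140° + 0.611870 × 60 = 140° 36.71220′

78° 35.670′ S, 140° 36.712′ E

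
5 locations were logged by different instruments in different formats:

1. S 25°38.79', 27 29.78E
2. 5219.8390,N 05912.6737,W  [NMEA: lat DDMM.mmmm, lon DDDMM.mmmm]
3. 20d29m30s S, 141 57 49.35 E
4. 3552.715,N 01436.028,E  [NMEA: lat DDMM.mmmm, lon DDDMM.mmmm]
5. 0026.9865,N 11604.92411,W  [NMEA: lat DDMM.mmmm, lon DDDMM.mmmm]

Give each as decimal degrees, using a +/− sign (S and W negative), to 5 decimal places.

1. -25.64650, 27.49633
2. 52.33065, -59.21123
3. -20.49167, 141.96371
4. 35.87858, 14.60047
5. 0.44978, -116.08207

Point 1:
  φ: 38.79′ = 0.646500°; total 25.646500
  S → negative
  λ: 29.78′ = 0.496333°; total 27.496333
  E ⇒ keep positive
Point 2:
  Latitude: degrees = first 2 digits = 52, minutes = 19.839; 52 + 19.839/60 = 52.330650
  N ⇒ keep positive
  λ: degrees = first 3 digits = 59, minutes = 12.6737; 59 + 12.6737/60 = 59.211228
  W ⇒ negate
Point 3:
  Lat: 20° + 29/60 + 30/3600 = 20 + 0.483333 + 0.008333 = 20.491667
  S ⇒ negate
  Longitude: 57′ + 49.35″ = 57.82250′; 141 + 57.82250/60 = 141.963708
  E → positive
Point 4:
  φ: degrees = first 2 digits = 35, minutes = 52.715; 35 + 52.715/60 = 35.878583
  N → positive
  Longitude: degrees = first 3 digits = 14, minutes = 36.028; 14 + 36.028/60 = 14.600467
  E ⇒ keep positive
Point 5:
  φ: degrees = first 2 digits = 0, minutes = 26.9865; 0 + 26.9865/60 = 0.449775
  N ⇒ keep positive
  Lon: split at 3 digits → 116° and 4.92411′; 116 + 4.92411/60 = 116.082069
  W → negative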